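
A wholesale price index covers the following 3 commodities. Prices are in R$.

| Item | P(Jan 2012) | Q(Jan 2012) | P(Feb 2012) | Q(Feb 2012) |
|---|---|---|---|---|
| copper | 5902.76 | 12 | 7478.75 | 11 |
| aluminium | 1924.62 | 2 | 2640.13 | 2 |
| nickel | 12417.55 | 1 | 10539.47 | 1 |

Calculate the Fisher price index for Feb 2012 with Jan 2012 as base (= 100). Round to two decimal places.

121.00

Laspeyres component (base-period weights):
ΣP(Feb 2012)Q(Jan 2012) = 7478.75×12 + 2640.13×2 + 10539.47×1 = 89745 + 5280.26 + 10539.47 = 105564.73
ΣP(Jan 2012)Q(Jan 2012) = 5902.76×12 + 1924.62×2 + 12417.55×1 = 70833.12 + 3849.24 + 12417.55 = 87099.91
L = 105564.73 / 87099.91 × 100 = 121.1996
Paasche component (current-period weights):
ΣP(Feb 2012)Q(Feb 2012) = 7478.75×11 + 2640.13×2 + 10539.47×1 = 82266.25 + 5280.26 + 10539.47 = 98085.98
ΣP(Jan 2012)Q(Feb 2012) = 5902.76×11 + 1924.62×2 + 12417.55×1 = 64930.36 + 3849.24 + 12417.55 = 81197.15
P = 98085.98 / 81197.15 × 100 = 120.7998
Fisher = √(L × P) = √(121.1996 × 120.7998) = 120.9995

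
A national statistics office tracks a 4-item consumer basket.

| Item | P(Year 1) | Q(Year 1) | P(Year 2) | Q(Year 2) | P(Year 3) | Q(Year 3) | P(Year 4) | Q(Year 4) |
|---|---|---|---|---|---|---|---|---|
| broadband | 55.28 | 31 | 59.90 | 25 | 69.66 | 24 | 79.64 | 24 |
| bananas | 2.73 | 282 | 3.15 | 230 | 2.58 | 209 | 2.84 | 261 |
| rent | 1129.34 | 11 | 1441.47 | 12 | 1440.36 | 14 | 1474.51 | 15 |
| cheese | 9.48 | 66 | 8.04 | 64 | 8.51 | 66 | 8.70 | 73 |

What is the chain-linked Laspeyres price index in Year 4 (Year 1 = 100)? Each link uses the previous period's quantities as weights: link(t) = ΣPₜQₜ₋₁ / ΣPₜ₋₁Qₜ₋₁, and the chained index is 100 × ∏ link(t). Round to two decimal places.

128.22

Link Year 1→Year 2:
ΣP(Year 2)Q(Year 1) = 59.90×31 + 3.15×282 + 1441.47×11 + 8.04×66 = 1856.9 + 888.3 + 15856.17 + 530.64 = 19132.01
ΣP(Year 1)Q(Year 1) = 55.28×31 + 2.73×282 + 1129.34×11 + 9.48×66 = 1713.68 + 769.86 + 12422.74 + 625.68 = 15531.96
link = 19132.01/15531.96 = 1.231783
Link Year 2→Year 3:
ΣP(Year 3)Q(Year 2) = 69.66×25 + 2.58×230 + 1440.36×12 + 8.51×64 = 1741.5 + 593.4 + 17284.32 + 544.64 = 20163.86
ΣP(Year 2)Q(Year 2) = 59.90×25 + 3.15×230 + 1441.47×12 + 8.04×64 = 1497.5 + 724.5 + 17297.64 + 514.56 = 20034.2
link = 20163.86/20034.2 = 1.006472
Link Year 3→Year 4:
ΣP(Year 4)Q(Year 3) = 79.64×24 + 2.84×209 + 1474.51×14 + 8.70×66 = 1911.36 + 593.56 + 20643.14 + 574.2 = 23722.26
ΣP(Year 3)Q(Year 3) = 69.66×24 + 2.58×209 + 1440.36×14 + 8.51×66 = 1671.84 + 539.22 + 20165.04 + 561.66 = 22937.76
link = 23722.26/22937.76 = 1.034201
Chained index = 100 × 1.231783 × 1.006472 × 1.034201 = 128.2157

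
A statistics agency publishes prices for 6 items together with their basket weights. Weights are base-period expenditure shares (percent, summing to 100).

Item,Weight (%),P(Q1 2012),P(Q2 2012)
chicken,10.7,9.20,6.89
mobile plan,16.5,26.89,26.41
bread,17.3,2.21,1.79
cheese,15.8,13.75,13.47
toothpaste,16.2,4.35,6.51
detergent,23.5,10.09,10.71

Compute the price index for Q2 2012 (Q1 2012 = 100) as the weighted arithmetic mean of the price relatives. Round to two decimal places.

chicken: 10.7 × (6.89/9.20) = 10.7 × 0.748913 = 8.0134
mobile plan: 16.5 × (26.41/26.89) = 16.5 × 0.982149 = 16.2055
bread: 17.3 × (1.79/2.21) = 17.3 × 0.809955 = 14.0122
cheese: 15.8 × (13.47/13.75) = 15.8 × 0.979636 = 15.4783
toothpaste: 16.2 × (6.51/4.35) = 16.2 × 1.496552 = 24.2441
detergent: 23.5 × (10.71/10.09) = 23.5 × 1.061447 = 24.9440
Index = Σ wᵢ·(p₁ᵢ/p₀ᵢ) = 8.0134 + 16.2055 + 14.0122 + 15.4783 + 24.2441 + 24.9440 = 102.8974

102.90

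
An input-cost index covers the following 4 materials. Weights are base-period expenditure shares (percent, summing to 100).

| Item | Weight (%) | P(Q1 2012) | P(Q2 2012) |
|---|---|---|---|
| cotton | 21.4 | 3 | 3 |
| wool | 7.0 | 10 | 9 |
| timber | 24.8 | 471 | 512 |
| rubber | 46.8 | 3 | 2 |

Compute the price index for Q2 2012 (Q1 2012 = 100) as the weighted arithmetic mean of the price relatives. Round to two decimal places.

85.86

cotton: 21.4 × (3/3) = 21.4 × 1.000000 = 21.4000
wool: 7.0 × (9/10) = 7.0 × 0.900000 = 6.3000
timber: 24.8 × (512/471) = 24.8 × 1.087049 = 26.9588
rubber: 46.8 × (2/3) = 46.8 × 0.666667 = 31.2000
Index = Σ wᵢ·(p₁ᵢ/p₀ᵢ) = 21.4000 + 6.3000 + 26.9588 + 31.2000 = 85.8588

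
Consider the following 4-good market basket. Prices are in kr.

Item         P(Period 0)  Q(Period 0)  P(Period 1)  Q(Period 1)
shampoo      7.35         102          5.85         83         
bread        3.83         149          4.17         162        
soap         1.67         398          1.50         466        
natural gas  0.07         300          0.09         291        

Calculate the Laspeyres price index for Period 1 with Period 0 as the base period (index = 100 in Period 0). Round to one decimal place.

Laspeyres price index uses base-period quantities as weights.
ΣP(Period 1)·Q(Period 0) = 5.85×102 + 4.17×149 + 1.50×398 + 0.09×300 = 596.7 + 621.33 + 597 + 27 = 1842.03
ΣP(Period 0)·Q(Period 0) = 7.35×102 + 3.83×149 + 1.67×398 + 0.07×300 = 749.7 + 570.67 + 664.66 + 21 = 2006.03
Index = 1842.03 / 2006.03 × 100 = 91.8246

91.8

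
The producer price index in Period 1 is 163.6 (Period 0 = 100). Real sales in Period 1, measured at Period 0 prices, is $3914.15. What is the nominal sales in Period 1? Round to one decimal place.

6403.5

Nominal = Real × (Index/100) = 3914.15 × (163.6/100)
        = 3914.15 × 1.636 = 6403.5494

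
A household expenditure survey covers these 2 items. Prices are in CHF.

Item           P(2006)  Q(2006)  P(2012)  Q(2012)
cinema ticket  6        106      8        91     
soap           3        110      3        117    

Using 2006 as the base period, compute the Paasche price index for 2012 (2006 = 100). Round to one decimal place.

Paasche price index uses current-period quantities as weights.
ΣP(2012)·Q(2012) = 8×91 + 3×117 = 728 + 351 = 1079
ΣP(2006)·Q(2012) = 6×91 + 3×117 = 546 + 351 = 897
Index = 1079 / 897 × 100 = 120.2899

120.3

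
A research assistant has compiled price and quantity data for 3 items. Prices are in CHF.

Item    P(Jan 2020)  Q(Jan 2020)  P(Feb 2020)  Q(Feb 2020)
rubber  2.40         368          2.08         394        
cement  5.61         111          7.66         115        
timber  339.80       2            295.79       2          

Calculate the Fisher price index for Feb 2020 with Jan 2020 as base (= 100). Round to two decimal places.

Laspeyres component (base-period weights):
ΣP(Feb 2020)Q(Jan 2020) = 2.08×368 + 7.66×111 + 295.79×2 = 765.44 + 850.26 + 591.58 = 2207.28
ΣP(Jan 2020)Q(Jan 2020) = 2.40×368 + 5.61×111 + 339.80×2 = 883.2 + 622.71 + 679.6 = 2185.51
L = 2207.28 / 2185.51 × 100 = 100.9961
Paasche component (current-period weights):
ΣP(Feb 2020)Q(Feb 2020) = 2.08×394 + 7.66×115 + 295.79×2 = 819.52 + 880.9 + 591.58 = 2292
ΣP(Jan 2020)Q(Feb 2020) = 2.40×394 + 5.61×115 + 339.80×2 = 945.6 + 645.15 + 679.6 = 2270.35
P = 2292 / 2270.35 × 100 = 100.9536
Fisher = √(L × P) = √(100.9961 × 100.9536) = 100.9748

100.97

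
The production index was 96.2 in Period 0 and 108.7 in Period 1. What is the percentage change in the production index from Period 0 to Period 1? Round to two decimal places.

12.99%

Change = (108.7 − 96.2) / 96.2 × 100
       = 12.5 / 96.2 × 100 = 12.9938%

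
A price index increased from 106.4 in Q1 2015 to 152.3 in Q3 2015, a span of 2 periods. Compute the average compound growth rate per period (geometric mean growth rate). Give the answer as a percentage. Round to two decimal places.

19.64%

Growth factor = (152.3/106.4)^(1/2) = (1.431391)^(1/2) = 1.196408
Growth rate = 1.196408 − 1 = 0.196408 = 19.6408%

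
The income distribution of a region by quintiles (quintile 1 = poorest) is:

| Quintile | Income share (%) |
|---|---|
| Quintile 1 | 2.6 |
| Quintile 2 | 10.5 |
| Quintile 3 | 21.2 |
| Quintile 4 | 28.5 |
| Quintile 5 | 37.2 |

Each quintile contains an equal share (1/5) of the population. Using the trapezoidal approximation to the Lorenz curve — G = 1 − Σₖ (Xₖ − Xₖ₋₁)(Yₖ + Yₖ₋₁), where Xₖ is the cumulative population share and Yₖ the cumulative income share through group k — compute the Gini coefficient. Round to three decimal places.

0.349

Cumulative income shares Yₖ: 0.0260, 0.1310, 0.3430, 0.6280, 1.0000
Σ (Xₖ−Xₖ₋₁)(Yₖ+Yₖ₋₁) = (1/5)(0.0260+0.0000) + (1/5)(0.1310+0.0260) + (1/5)(0.3430+0.1310) + (1/5)(0.6280+0.3430) + (1/5)(1.0000+0.6280)
  = 0.0052 + 0.0314 + 0.0948 + 0.1942 + 0.3256 = 0.6512
G = 1 − 0.6512 = 0.3488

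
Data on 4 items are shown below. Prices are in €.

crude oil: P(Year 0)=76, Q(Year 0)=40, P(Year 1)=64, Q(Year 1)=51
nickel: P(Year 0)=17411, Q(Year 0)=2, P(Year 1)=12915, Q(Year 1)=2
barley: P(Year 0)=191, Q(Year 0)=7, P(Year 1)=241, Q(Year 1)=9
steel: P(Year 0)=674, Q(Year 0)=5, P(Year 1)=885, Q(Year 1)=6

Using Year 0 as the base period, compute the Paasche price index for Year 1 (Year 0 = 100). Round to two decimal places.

Paasche price index uses current-period quantities as weights.
ΣP(Year 1)·Q(Year 1) = 64×51 + 12915×2 + 241×9 + 885×6 = 3264 + 25830 + 2169 + 5310 = 36573
ΣP(Year 0)·Q(Year 1) = 76×51 + 17411×2 + 191×9 + 674×6 = 3876 + 34822 + 1719 + 4044 = 44461
Index = 36573 / 44461 × 100 = 82.2586

82.26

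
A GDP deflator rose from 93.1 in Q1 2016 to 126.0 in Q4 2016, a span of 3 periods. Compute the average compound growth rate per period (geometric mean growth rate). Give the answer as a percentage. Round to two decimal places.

Growth factor = (126.0/93.1)^(1/3) = (1.353383)^(1/3) = 1.106132
Growth rate = 1.106132 − 1 = 0.106132 = 10.6132%

10.61%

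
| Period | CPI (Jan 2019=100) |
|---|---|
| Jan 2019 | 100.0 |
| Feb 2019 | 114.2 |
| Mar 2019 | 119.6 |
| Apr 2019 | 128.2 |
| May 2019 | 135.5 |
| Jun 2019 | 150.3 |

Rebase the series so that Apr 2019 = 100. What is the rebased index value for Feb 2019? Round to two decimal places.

Rebased(Feb 2019) = 114.2 / 128.2 × 100 = 89.0796

89.08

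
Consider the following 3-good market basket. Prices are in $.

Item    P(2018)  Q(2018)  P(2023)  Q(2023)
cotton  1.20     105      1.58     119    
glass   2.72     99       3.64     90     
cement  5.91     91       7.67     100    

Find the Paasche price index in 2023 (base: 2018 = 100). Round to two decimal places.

Paasche price index uses current-period quantities as weights.
ΣP(2023)·Q(2023) = 1.58×119 + 3.64×90 + 7.67×100 = 188.02 + 327.6 + 767 = 1282.62
ΣP(2018)·Q(2023) = 1.20×119 + 2.72×90 + 5.91×100 = 142.8 + 244.8 + 591 = 978.6
Index = 1282.62 / 978.6 × 100 = 131.0668

131.07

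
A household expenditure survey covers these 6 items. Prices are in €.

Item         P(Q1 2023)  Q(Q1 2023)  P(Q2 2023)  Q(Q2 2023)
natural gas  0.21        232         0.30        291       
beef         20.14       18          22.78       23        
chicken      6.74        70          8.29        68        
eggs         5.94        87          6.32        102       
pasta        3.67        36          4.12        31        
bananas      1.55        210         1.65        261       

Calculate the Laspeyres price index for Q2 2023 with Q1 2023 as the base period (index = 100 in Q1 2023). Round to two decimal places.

Laspeyres price index uses base-period quantities as weights.
ΣP(Q2 2023)·Q(Q1 2023) = 0.30×232 + 22.78×18 + 8.29×70 + 6.32×87 + 4.12×36 + 1.65×210 = 69.6 + 410.04 + 580.3 + 549.84 + 148.32 + 346.5 = 2104.6
ΣP(Q1 2023)·Q(Q1 2023) = 0.21×232 + 20.14×18 + 6.74×70 + 5.94×87 + 3.67×36 + 1.55×210 = 48.72 + 362.52 + 471.8 + 516.78 + 132.12 + 325.5 = 1857.44
Index = 2104.6 / 1857.44 × 100 = 113.3065

113.31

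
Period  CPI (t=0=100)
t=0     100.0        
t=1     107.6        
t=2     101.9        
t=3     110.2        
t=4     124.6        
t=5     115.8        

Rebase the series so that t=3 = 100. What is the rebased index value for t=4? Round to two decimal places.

113.07

Rebased(t=4) = 124.6 / 110.2 × 100 = 113.0672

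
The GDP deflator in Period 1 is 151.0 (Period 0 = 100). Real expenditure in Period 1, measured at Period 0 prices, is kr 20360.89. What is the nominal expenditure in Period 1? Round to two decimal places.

Nominal = Real × (Index/100) = 20360.89 × (151.0/100)
        = 20360.89 × 1.510 = 30744.9439

30744.94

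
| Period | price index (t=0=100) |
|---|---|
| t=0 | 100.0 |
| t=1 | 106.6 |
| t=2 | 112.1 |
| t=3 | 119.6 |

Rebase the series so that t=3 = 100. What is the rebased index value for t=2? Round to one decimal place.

Rebased(t=2) = 112.1 / 119.6 × 100 = 93.7291

93.7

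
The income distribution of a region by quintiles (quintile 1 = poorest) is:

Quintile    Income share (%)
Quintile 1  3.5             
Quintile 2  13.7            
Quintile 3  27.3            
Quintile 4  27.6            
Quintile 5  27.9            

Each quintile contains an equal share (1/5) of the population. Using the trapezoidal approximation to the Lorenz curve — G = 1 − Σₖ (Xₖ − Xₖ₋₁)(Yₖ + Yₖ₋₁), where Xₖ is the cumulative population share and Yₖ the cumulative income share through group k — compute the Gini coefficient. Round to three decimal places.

Cumulative income shares Yₖ: 0.0350, 0.1720, 0.4450, 0.7210, 1.0000
Σ (Xₖ−Xₖ₋₁)(Yₖ+Yₖ₋₁) = (1/5)(0.0350+0.0000) + (1/5)(0.1720+0.0350) + (1/5)(0.4450+0.1720) + (1/5)(0.7210+0.4450) + (1/5)(1.0000+0.7210)
  = 0.0070 + 0.0414 + 0.1234 + 0.2332 + 0.3442 = 0.7492
G = 1 − 0.7492 = 0.2508

0.251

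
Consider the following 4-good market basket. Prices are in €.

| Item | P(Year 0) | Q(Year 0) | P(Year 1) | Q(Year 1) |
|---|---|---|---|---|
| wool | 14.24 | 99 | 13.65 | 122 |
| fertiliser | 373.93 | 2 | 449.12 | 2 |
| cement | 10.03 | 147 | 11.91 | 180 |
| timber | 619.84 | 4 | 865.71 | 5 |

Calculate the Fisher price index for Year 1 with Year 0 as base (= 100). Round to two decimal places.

122.20

Laspeyres component (base-period weights):
ΣP(Year 1)Q(Year 0) = 13.65×99 + 449.12×2 + 11.91×147 + 865.71×4 = 1351.35 + 898.24 + 1750.77 + 3462.84 = 7463.2
ΣP(Year 0)Q(Year 0) = 14.24×99 + 373.93×2 + 10.03×147 + 619.84×4 = 1409.76 + 747.86 + 1474.41 + 2479.36 = 6111.39
L = 7463.2 / 6111.39 × 100 = 122.1195
Paasche component (current-period weights):
ΣP(Year 1)Q(Year 1) = 13.65×122 + 449.12×2 + 11.91×180 + 865.71×5 = 1665.3 + 898.24 + 2143.8 + 4328.55 = 9035.89
ΣP(Year 0)Q(Year 1) = 14.24×122 + 373.93×2 + 10.03×180 + 619.84×5 = 1737.28 + 747.86 + 1805.4 + 3099.2 = 7389.74
P = 9035.89 / 7389.74 × 100 = 122.2762
Fisher = √(L × P) = √(122.1195 × 122.2762) = 122.1978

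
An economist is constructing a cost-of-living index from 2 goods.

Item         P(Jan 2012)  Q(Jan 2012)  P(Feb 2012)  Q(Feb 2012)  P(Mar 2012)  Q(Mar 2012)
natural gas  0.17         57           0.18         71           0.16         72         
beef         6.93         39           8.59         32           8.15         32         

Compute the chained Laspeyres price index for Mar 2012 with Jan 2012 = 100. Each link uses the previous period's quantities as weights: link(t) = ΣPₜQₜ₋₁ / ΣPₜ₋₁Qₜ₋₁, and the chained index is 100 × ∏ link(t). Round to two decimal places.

Link Jan 2012→Feb 2012:
ΣP(Feb 2012)Q(Jan 2012) = 0.18×57 + 8.59×39 = 10.26 + 335.01 = 345.27
ΣP(Jan 2012)Q(Jan 2012) = 0.17×57 + 6.93×39 = 9.69 + 270.27 = 279.96
link = 345.27/279.96 = 1.233283
Link Feb 2012→Mar 2012:
ΣP(Mar 2012)Q(Feb 2012) = 0.16×71 + 8.15×32 = 11.36 + 260.8 = 272.16
ΣP(Feb 2012)Q(Feb 2012) = 0.18×71 + 8.59×32 = 12.78 + 274.88 = 287.66
link = 272.16/287.66 = 0.946117
Chained index = 100 × 1.233283 × 0.946117 = 116.6830

116.68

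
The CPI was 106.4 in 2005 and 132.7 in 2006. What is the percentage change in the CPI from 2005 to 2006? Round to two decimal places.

24.72%

Change = (132.7 − 106.4) / 106.4 × 100
       = 26.3 / 106.4 × 100 = 24.7180%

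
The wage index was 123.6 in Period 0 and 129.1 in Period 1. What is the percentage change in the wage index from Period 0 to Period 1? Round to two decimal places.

4.45%

Change = (129.1 − 123.6) / 123.6 × 100
       = 5.5 / 123.6 × 100 = 4.4498%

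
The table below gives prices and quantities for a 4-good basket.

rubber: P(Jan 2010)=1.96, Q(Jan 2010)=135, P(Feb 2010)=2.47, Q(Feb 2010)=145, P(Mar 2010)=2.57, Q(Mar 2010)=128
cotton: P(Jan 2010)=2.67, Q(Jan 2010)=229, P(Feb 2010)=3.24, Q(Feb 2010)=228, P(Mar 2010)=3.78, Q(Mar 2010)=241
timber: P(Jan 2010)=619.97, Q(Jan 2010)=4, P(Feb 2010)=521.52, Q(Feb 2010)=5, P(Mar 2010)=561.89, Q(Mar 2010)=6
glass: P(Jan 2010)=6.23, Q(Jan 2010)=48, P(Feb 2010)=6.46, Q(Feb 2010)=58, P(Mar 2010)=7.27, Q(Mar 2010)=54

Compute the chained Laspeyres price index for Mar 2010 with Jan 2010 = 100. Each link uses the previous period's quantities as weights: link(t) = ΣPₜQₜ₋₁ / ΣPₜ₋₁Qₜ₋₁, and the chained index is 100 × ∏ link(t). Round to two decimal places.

103.98

Link Jan 2010→Feb 2010:
ΣP(Feb 2010)Q(Jan 2010) = 2.47×135 + 3.24×229 + 521.52×4 + 6.46×48 = 333.45 + 741.96 + 2086.08 + 310.08 = 3471.57
ΣP(Jan 2010)Q(Jan 2010) = 1.96×135 + 2.67×229 + 619.97×4 + 6.23×48 = 264.6 + 611.43 + 2479.88 + 299.04 = 3654.95
link = 3471.57/3654.95 = 0.949827
Link Feb 2010→Mar 2010:
ΣP(Mar 2010)Q(Feb 2010) = 2.57×145 + 3.78×228 + 561.89×5 + 7.27×58 = 372.65 + 861.84 + 2809.45 + 421.66 = 4465.6
ΣP(Feb 2010)Q(Feb 2010) = 2.47×145 + 3.24×228 + 521.52×5 + 6.46×58 = 358.15 + 738.72 + 2607.6 + 374.68 = 4079.15
link = 4465.6/4079.15 = 1.094738
Chained index = 100 × 0.949827 × 1.094738 = 103.9812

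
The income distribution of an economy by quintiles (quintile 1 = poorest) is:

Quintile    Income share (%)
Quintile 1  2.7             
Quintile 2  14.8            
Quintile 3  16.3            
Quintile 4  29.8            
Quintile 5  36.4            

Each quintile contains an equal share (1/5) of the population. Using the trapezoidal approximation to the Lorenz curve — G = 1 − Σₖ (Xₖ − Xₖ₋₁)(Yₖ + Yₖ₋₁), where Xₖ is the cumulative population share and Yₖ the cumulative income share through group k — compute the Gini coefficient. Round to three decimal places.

0.330

Cumulative income shares Yₖ: 0.0270, 0.1750, 0.3380, 0.6360, 1.0000
Σ (Xₖ−Xₖ₋₁)(Yₖ+Yₖ₋₁) = (1/5)(0.0270+0.0000) + (1/5)(0.1750+0.0270) + (1/5)(0.3380+0.1750) + (1/5)(0.6360+0.3380) + (1/5)(1.0000+0.6360)
  = 0.0054 + 0.0404 + 0.1026 + 0.1948 + 0.3272 = 0.6704
G = 1 − 0.6704 = 0.3296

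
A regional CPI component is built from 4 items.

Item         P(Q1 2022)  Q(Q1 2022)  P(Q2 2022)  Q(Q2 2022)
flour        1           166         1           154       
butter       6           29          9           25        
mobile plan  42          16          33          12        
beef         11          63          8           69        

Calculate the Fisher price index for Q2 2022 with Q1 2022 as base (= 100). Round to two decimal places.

85.13

Laspeyres component (base-period weights):
ΣP(Q2 2022)Q(Q1 2022) = 1×166 + 9×29 + 33×16 + 8×63 = 166 + 261 + 528 + 504 = 1459
ΣP(Q1 2022)Q(Q1 2022) = 1×166 + 6×29 + 42×16 + 11×63 = 166 + 174 + 672 + 693 = 1705
L = 1459 / 1705 × 100 = 85.5718
Paasche component (current-period weights):
ΣP(Q2 2022)Q(Q2 2022) = 1×154 + 9×25 + 33×12 + 8×69 = 154 + 225 + 396 + 552 = 1327
ΣP(Q1 2022)Q(Q2 2022) = 1×154 + 6×25 + 42×12 + 11×69 = 154 + 150 + 504 + 759 = 1567
P = 1327 / 1567 × 100 = 84.6841
Fisher = √(L × P) = √(85.5718 × 84.6841) = 85.1268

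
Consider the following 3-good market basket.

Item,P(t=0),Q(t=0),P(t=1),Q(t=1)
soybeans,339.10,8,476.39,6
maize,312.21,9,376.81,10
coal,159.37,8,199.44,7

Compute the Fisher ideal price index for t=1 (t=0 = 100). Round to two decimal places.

Laspeyres component (base-period weights):
ΣP(t=1)Q(t=0) = 476.39×8 + 376.81×9 + 199.44×8 = 3811.12 + 3391.29 + 1595.52 = 8797.93
ΣP(t=0)Q(t=0) = 339.10×8 + 312.21×9 + 159.37×8 = 2712.8 + 2809.89 + 1274.96 = 6797.65
L = 8797.93 / 6797.65 × 100 = 129.4261
Paasche component (current-period weights):
ΣP(t=1)Q(t=1) = 476.39×6 + 376.81×10 + 199.44×7 = 2858.34 + 3768.1 + 1396.08 = 8022.52
ΣP(t=0)Q(t=1) = 339.10×6 + 312.21×10 + 159.37×7 = 2034.6 + 3122.1 + 1115.59 = 6272.29
P = 8022.52 / 6272.29 × 100 = 127.9042
Fisher = √(L × P) = √(129.4261 × 127.9042) = 128.6629

128.66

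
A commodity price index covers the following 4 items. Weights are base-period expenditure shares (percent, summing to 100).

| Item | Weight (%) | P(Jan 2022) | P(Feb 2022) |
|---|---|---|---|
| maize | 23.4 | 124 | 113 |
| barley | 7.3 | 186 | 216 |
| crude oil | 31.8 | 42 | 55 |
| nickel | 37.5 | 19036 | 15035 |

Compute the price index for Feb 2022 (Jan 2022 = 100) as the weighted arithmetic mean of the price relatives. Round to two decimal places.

101.06

maize: 23.4 × (113/124) = 23.4 × 0.911290 = 21.3242
barley: 7.3 × (216/186) = 7.3 × 1.161290 = 8.4774
crude oil: 31.8 × (55/42) = 31.8 × 1.309524 = 41.6429
nickel: 37.5 × (15035/19036) = 37.5 × 0.789819 = 29.6182
Index = Σ wᵢ·(p₁ᵢ/p₀ᵢ) = 21.3242 + 8.4774 + 41.6429 + 29.6182 = 101.0627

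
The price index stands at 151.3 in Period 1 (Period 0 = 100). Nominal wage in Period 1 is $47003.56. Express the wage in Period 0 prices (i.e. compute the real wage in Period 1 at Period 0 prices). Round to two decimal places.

Real = Nominal ÷ (Index/100) = 47003.56 ÷ (151.3/100)
     = 47003.56 ÷ 1.513 = 31066.4640

31066.46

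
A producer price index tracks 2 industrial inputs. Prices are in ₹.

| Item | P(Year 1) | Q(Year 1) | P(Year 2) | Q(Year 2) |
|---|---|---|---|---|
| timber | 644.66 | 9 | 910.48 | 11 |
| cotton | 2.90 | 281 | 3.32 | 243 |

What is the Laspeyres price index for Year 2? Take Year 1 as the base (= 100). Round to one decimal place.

137.9

Laspeyres price index uses base-period quantities as weights.
ΣP(Year 2)·Q(Year 1) = 910.48×9 + 3.32×281 = 8194.32 + 932.92 = 9127.24
ΣP(Year 1)·Q(Year 1) = 644.66×9 + 2.90×281 = 5801.94 + 814.9 = 6616.84
Index = 9127.24 / 6616.84 × 100 = 137.9396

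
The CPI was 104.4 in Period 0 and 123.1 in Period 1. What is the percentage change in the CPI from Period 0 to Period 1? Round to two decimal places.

17.91%

Change = (123.1 − 104.4) / 104.4 × 100
       = 18.7 / 104.4 × 100 = 17.9119%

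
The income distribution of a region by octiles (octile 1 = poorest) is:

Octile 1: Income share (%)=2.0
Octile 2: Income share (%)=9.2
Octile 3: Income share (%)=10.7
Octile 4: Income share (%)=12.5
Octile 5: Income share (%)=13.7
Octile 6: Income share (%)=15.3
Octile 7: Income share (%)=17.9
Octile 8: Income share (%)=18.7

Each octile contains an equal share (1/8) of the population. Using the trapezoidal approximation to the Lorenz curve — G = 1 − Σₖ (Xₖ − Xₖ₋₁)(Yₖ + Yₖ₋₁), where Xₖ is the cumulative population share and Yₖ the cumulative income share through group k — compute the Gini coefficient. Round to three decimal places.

Cumulative income shares Yₖ: 0.0200, 0.1120, 0.2190, 0.3440, 0.4810, 0.6340, 0.8130, 1.0000
Σ (Xₖ−Xₖ₋₁)(Yₖ+Yₖ₋₁) = (1/8)(0.0200+0.0000) + (1/8)(0.1120+0.0200) + (1/8)(0.2190+0.1120) + (1/8)(0.3440+0.2190) + (1/8)(0.4810+0.3440) + (1/8)(0.6340+0.4810) + (1/8)(0.8130+0.6340) + (1/8)(1.0000+0.8130)
  = 0.0025 + 0.0165 + 0.0414 + 0.0704 + 0.1031 + 0.1394 + 0.1809 + 0.2266 = 0.7807
G = 1 − 0.7807 = 0.2193

0.219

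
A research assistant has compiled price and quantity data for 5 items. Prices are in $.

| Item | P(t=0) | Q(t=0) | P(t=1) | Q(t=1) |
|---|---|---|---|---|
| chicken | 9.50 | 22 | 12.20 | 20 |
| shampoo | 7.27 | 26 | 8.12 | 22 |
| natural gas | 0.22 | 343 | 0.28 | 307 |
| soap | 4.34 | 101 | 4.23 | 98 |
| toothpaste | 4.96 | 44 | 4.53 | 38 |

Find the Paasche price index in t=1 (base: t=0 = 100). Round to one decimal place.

106.2

Paasche price index uses current-period quantities as weights.
ΣP(t=1)·Q(t=1) = 12.20×20 + 8.12×22 + 0.28×307 + 4.23×98 + 4.53×38 = 244 + 178.64 + 85.96 + 414.54 + 172.14 = 1095.28
ΣP(t=0)·Q(t=1) = 9.50×20 + 7.27×22 + 0.22×307 + 4.34×98 + 4.96×38 = 190 + 159.94 + 67.54 + 425.32 + 188.48 = 1031.28
Index = 1095.28 / 1031.28 × 100 = 106.2059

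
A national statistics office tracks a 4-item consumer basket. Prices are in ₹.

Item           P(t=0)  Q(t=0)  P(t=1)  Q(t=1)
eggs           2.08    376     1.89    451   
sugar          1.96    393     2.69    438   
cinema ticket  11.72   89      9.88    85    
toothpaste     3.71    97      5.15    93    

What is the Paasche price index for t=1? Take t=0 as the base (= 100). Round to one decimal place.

Paasche price index uses current-period quantities as weights.
ΣP(t=1)·Q(t=1) = 1.89×451 + 2.69×438 + 9.88×85 + 5.15×93 = 852.39 + 1178.22 + 839.8 + 478.95 = 3349.36
ΣP(t=0)·Q(t=1) = 2.08×451 + 1.96×438 + 11.72×85 + 3.71×93 = 938.08 + 858.48 + 996.2 + 345.03 = 3137.79
Index = 3349.36 / 3137.79 × 100 = 106.7426

106.7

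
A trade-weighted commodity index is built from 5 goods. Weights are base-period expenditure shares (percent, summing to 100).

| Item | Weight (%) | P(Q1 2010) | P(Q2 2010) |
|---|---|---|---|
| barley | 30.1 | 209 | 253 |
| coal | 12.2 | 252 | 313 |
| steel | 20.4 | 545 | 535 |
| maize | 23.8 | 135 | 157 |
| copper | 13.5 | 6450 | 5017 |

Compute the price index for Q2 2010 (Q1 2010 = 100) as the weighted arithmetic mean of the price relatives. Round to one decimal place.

109.8

barley: 30.1 × (253/209) = 30.1 × 1.210526 = 36.4368
coal: 12.2 × (313/252) = 12.2 × 1.242063 = 15.1532
steel: 20.4 × (535/545) = 20.4 × 0.981651 = 20.0257
maize: 23.8 × (157/135) = 23.8 × 1.162963 = 27.6785
copper: 13.5 × (5017/6450) = 13.5 × 0.777829 = 10.5007
Index = Σ wᵢ·(p₁ᵢ/p₀ᵢ) = 36.4368 + 15.1532 + 20.0257 + 27.6785 + 10.5007 = 109.7949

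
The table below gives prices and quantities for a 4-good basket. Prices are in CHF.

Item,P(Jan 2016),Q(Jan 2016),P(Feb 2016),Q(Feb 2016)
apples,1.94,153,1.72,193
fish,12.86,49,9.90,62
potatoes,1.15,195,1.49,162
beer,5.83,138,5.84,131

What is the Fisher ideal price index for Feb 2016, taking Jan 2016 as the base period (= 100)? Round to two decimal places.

93.16

Laspeyres component (base-period weights):
ΣP(Feb 2016)Q(Jan 2016) = 1.72×153 + 9.90×49 + 1.49×195 + 5.84×138 = 263.16 + 485.1 + 290.55 + 805.92 = 1844.73
ΣP(Jan 2016)Q(Jan 2016) = 1.94×153 + 12.86×49 + 1.15×195 + 5.83×138 = 296.82 + 630.14 + 224.25 + 804.54 = 1955.75
L = 1844.73 / 1955.75 × 100 = 94.3234
Paasche component (current-period weights):
ΣP(Feb 2016)Q(Feb 2016) = 1.72×193 + 9.90×62 + 1.49×162 + 5.84×131 = 331.96 + 613.8 + 241.38 + 765.04 = 1952.18
ΣP(Jan 2016)Q(Feb 2016) = 1.94×193 + 12.86×62 + 1.15×162 + 5.83×131 = 374.42 + 797.32 + 186.3 + 763.73 = 2121.77
P = 1952.18 / 2121.77 × 100 = 92.0071
Fisher = √(L × P) = √(94.3234 × 92.0071) = 93.1581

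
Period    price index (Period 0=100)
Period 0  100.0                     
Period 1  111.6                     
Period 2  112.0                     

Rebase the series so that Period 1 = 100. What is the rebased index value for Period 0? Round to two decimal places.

Rebased(Period 0) = 100.0 / 111.6 × 100 = 89.6057

89.61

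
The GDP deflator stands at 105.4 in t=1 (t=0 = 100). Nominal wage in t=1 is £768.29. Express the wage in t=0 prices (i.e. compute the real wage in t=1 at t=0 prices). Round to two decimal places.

728.93

Real = Nominal ÷ (Index/100) = 768.29 ÷ (105.4/100)
     = 768.29 ÷ 1.054 = 728.9279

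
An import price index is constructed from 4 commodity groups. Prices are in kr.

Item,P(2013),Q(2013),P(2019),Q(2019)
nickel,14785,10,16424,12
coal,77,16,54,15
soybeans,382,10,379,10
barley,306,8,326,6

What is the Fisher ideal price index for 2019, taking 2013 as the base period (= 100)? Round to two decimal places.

110.47

Laspeyres component (base-period weights):
ΣP(2019)Q(2013) = 16424×10 + 54×16 + 379×10 + 326×8 = 164240 + 864 + 3790 + 2608 = 171502
ΣP(2013)Q(2013) = 14785×10 + 77×16 + 382×10 + 306×8 = 147850 + 1232 + 3820 + 2448 = 155350
L = 171502 / 155350 × 100 = 110.3972
Paasche component (current-period weights):
ΣP(2019)Q(2019) = 16424×12 + 54×15 + 379×10 + 326×6 = 197088 + 810 + 3790 + 1956 = 203644
ΣP(2013)Q(2019) = 14785×12 + 77×15 + 382×10 + 306×6 = 177420 + 1155 + 3820 + 1836 = 184231
P = 203644 / 184231 × 100 = 110.5373
Fisher = √(L × P) = √(110.3972 × 110.5373) = 110.4672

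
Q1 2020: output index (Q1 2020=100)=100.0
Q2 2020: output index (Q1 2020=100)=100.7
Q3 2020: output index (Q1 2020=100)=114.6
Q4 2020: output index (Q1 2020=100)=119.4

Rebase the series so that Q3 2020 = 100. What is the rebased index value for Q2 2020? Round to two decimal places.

87.87

Rebased(Q2 2020) = 100.7 / 114.6 × 100 = 87.8709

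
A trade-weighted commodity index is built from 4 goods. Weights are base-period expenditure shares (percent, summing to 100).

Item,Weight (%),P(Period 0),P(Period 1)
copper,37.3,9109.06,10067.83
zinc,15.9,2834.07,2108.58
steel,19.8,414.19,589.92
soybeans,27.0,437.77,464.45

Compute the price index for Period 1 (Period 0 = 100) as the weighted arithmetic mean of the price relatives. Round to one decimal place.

109.9

copper: 37.3 × (10067.83/9109.06) = 37.3 × 1.105255 = 41.2260
zinc: 15.9 × (2108.58/2834.07) = 15.9 × 0.744011 = 11.8298
steel: 19.8 × (589.92/414.19) = 19.8 × 1.424274 = 28.2006
soybeans: 27.0 × (464.45/437.77) = 27.0 × 1.060945 = 28.6455
Index = Σ wᵢ·(p₁ᵢ/p₀ᵢ) = 41.2260 + 11.8298 + 28.2006 + 28.6455 = 109.9019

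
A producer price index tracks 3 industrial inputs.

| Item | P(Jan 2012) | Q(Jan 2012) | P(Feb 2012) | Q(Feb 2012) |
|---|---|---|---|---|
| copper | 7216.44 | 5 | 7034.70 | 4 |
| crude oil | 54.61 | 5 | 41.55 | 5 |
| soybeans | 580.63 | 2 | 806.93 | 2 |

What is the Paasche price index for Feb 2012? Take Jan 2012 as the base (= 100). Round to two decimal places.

98.88

Paasche price index uses current-period quantities as weights.
ΣP(Feb 2012)·Q(Feb 2012) = 7034.70×4 + 41.55×5 + 806.93×2 = 28138.8 + 207.75 + 1613.86 = 29960.41
ΣP(Jan 2012)·Q(Feb 2012) = 7216.44×4 + 54.61×5 + 580.63×2 = 28865.76 + 273.05 + 1161.26 = 30300.07
Index = 29960.41 / 30300.07 × 100 = 98.8790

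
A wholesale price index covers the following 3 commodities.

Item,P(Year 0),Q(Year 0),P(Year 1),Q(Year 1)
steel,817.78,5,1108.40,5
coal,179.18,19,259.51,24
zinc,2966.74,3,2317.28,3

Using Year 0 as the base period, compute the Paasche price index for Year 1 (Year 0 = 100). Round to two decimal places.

108.29

Paasche price index uses current-period quantities as weights.
ΣP(Year 1)·Q(Year 1) = 1108.40×5 + 259.51×24 + 2317.28×3 = 5542 + 6228.24 + 6951.84 = 18722.08
ΣP(Year 0)·Q(Year 1) = 817.78×5 + 179.18×24 + 2966.74×3 = 4088.9 + 4300.32 + 8900.22 = 17289.44
Index = 18722.08 / 17289.44 × 100 = 108.2862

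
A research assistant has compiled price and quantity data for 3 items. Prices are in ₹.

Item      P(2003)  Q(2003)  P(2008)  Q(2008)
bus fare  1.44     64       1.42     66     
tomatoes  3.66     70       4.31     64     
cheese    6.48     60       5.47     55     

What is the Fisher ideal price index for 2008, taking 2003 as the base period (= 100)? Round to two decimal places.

Laspeyres component (base-period weights):
ΣP(2008)Q(2003) = 1.42×64 + 4.31×70 + 5.47×60 = 90.88 + 301.7 + 328.2 = 720.78
ΣP(2003)Q(2003) = 1.44×64 + 3.66×70 + 6.48×60 = 92.16 + 256.2 + 388.8 = 737.16
L = 720.78 / 737.16 × 100 = 97.7780
Paasche component (current-period weights):
ΣP(2008)Q(2008) = 1.42×66 + 4.31×64 + 5.47×55 = 93.72 + 275.84 + 300.85 = 670.41
ΣP(2003)Q(2008) = 1.44×66 + 3.66×64 + 6.48×55 = 95.04 + 234.24 + 356.4 = 685.68
P = 670.41 / 685.68 × 100 = 97.7730
Fisher = √(L × P) = √(97.7780 × 97.7730) = 97.7755

97.78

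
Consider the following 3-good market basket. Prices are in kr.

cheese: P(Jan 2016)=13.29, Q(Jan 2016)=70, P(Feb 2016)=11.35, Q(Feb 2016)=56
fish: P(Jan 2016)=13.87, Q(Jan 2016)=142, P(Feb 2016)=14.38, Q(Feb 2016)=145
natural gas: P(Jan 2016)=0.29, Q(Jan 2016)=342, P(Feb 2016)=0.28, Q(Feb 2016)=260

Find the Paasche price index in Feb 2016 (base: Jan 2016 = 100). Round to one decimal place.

Paasche price index uses current-period quantities as weights.
ΣP(Feb 2016)·Q(Feb 2016) = 11.35×56 + 14.38×145 + 0.28×260 = 635.6 + 2085.1 + 72.8 = 2793.5
ΣP(Jan 2016)·Q(Feb 2016) = 13.29×56 + 13.87×145 + 0.29×260 = 744.24 + 2011.15 + 75.4 = 2830.79
Index = 2793.5 / 2830.79 × 100 = 98.6827

98.7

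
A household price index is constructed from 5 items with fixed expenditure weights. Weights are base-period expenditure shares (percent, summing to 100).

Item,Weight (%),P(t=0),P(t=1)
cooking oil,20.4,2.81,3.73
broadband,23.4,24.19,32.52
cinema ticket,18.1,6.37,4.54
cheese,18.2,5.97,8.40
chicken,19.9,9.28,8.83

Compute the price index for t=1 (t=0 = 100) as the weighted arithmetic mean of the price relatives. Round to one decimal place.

116.0

cooking oil: 20.4 × (3.73/2.81) = 20.4 × 1.327402 = 27.0790
broadband: 23.4 × (32.52/24.19) = 23.4 × 1.344357 = 31.4580
cinema ticket: 18.1 × (4.54/6.37) = 18.1 × 0.712716 = 12.9002
cheese: 18.2 × (8.40/5.97) = 18.2 × 1.407035 = 25.6080
chicken: 19.9 × (8.83/9.28) = 19.9 × 0.951509 = 18.9350
Index = Σ wᵢ·(p₁ᵢ/p₀ᵢ) = 27.0790 + 31.4580 + 12.9002 + 25.6080 + 18.9350 = 115.9802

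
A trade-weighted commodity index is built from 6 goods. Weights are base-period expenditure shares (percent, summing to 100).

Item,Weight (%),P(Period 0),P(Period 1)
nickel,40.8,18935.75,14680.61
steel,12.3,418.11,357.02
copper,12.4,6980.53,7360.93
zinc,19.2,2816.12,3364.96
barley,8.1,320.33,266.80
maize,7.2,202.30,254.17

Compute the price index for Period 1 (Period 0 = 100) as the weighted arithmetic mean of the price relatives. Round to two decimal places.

nickel: 40.8 × (14680.61/18935.75) = 40.8 × 0.775285 = 31.6316
steel: 12.3 × (357.02/418.11) = 12.3 × 0.853890 = 10.5028
copper: 12.4 × (7360.93/6980.53) = 12.4 × 1.054494 = 13.0757
zinc: 19.2 × (3364.96/2816.12) = 19.2 × 1.194892 = 22.9419
barley: 8.1 × (266.80/320.33) = 8.1 × 0.832891 = 6.7464
maize: 7.2 × (254.17/202.30) = 7.2 × 1.256401 = 9.0461
Index = Σ wᵢ·(p₁ᵢ/p₀ᵢ) = 31.6316 + 10.5028 + 13.0757 + 22.9419 + 6.7464 + 9.0461 = 93.9447

93.94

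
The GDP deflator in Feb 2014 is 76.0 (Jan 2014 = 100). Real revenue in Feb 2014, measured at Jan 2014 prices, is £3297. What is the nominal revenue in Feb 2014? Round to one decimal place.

Nominal = Real × (Index/100) = 3297 × (76.0/100)
        = 3297 × 0.760 = 2505.7200

2505.7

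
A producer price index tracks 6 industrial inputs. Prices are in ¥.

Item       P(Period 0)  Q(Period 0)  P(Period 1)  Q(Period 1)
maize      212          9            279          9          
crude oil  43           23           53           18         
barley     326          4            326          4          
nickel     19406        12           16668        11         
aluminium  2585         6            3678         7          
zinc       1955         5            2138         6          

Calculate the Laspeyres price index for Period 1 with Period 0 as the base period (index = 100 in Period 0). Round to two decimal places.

Laspeyres price index uses base-period quantities as weights.
ΣP(Period 1)·Q(Period 0) = 279×9 + 53×23 + 326×4 + 16668×12 + 3678×6 + 2138×5 = 2511 + 1219 + 1304 + 200016 + 22068 + 10690 = 237808
ΣP(Period 0)·Q(Period 0) = 212×9 + 43×23 + 326×4 + 19406×12 + 2585×6 + 1955×5 = 1908 + 989 + 1304 + 232872 + 15510 + 9775 = 262358
Index = 237808 / 262358 × 100 = 90.6426

90.64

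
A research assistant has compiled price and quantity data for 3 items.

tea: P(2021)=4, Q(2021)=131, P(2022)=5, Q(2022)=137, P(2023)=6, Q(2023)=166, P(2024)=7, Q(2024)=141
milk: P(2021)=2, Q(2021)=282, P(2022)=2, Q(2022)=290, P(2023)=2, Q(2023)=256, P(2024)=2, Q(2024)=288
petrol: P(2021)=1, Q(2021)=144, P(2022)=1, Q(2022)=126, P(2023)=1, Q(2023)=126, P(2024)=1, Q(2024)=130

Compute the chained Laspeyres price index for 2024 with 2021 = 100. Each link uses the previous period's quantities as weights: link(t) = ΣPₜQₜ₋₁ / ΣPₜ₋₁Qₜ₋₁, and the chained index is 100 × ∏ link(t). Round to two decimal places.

133.88

Link 2021→2022:
ΣP(2022)Q(2021) = 5×131 + 2×282 + 1×144 = 655 + 564 + 144 = 1363
ΣP(2021)Q(2021) = 4×131 + 2×282 + 1×144 = 524 + 564 + 144 = 1232
link = 1363/1232 = 1.106331
Link 2022→2023:
ΣP(2023)Q(2022) = 6×137 + 2×290 + 1×126 = 822 + 580 + 126 = 1528
ΣP(2022)Q(2022) = 5×137 + 2×290 + 1×126 = 685 + 580 + 126 = 1391
link = 1528/1391 = 1.098490
Link 2023→2024:
ΣP(2024)Q(2023) = 7×166 + 2×256 + 1×126 = 1162 + 512 + 126 = 1800
ΣP(2023)Q(2023) = 6×166 + 2×256 + 1×126 = 996 + 512 + 126 = 1634
link = 1800/1634 = 1.101591
Chained index = 100 × 1.106331 × 1.098490 × 1.101591 = 133.8757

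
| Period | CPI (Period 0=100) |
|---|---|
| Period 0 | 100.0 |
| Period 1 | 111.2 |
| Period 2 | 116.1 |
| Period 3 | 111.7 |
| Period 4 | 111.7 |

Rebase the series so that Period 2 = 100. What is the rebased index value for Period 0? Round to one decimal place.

Rebased(Period 0) = 100.0 / 116.1 × 100 = 86.1326

86.1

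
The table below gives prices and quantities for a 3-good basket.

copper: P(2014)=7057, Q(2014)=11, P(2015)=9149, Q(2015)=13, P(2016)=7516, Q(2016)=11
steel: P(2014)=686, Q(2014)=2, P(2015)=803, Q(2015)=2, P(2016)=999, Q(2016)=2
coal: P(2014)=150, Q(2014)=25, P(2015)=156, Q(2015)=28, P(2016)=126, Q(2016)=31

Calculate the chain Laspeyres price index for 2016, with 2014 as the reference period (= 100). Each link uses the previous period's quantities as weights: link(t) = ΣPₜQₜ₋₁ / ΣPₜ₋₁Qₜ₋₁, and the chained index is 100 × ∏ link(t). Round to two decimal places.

Link 2014→2015:
ΣP(2015)Q(2014) = 9149×11 + 803×2 + 156×25 = 100639 + 1606 + 3900 = 106145
ΣP(2014)Q(2014) = 7057×11 + 686×2 + 150×25 = 77627 + 1372 + 3750 = 82749
link = 106145/82749 = 1.282735
Link 2015→2016:
ΣP(2016)Q(2015) = 7516×13 + 999×2 + 126×28 = 97708 + 1998 + 3528 = 103234
ΣP(2015)Q(2015) = 9149×13 + 803×2 + 156×28 = 118937 + 1606 + 4368 = 124911
link = 103234/124911 = 0.826460
Chained index = 100 × 1.282735 × 0.826460 = 106.0129

106.01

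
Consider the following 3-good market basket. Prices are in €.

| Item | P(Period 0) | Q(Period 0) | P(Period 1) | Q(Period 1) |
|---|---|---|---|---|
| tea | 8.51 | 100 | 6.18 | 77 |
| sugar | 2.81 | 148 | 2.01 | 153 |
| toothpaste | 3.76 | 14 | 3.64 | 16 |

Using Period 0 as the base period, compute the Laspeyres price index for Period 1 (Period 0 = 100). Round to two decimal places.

73.24

Laspeyres price index uses base-period quantities as weights.
ΣP(Period 1)·Q(Period 0) = 6.18×100 + 2.01×148 + 3.64×14 = 618 + 297.48 + 50.96 = 966.44
ΣP(Period 0)·Q(Period 0) = 8.51×100 + 2.81×148 + 3.76×14 = 851 + 415.88 + 52.64 = 1319.52
Index = 966.44 / 1319.52 × 100 = 73.2418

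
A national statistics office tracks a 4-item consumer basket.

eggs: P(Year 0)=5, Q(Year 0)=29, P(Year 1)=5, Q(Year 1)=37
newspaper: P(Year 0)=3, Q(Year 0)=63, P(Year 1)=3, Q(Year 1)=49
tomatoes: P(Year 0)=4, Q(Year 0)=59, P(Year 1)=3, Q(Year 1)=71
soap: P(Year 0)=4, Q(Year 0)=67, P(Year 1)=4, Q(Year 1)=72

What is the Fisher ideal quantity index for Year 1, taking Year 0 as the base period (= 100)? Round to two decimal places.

Laspeyres component (base-period weights):
ΣP(Year 0)Q(Year 1) = 5×37 + 3×49 + 4×71 + 4×72 = 185 + 147 + 284 + 288 = 904
ΣP(Year 0)Q(Year 0) = 5×29 + 3×63 + 4×59 + 4×67 = 145 + 189 + 236 + 268 = 838
L = 904 / 838 × 100 = 107.8759
Paasche component (current-period weights):
ΣP(Year 1)Q(Year 1) = 5×37 + 3×49 + 3×71 + 4×72 = 185 + 147 + 213 + 288 = 833
ΣP(Year 1)Q(Year 0) = 5×29 + 3×63 + 3×59 + 4×67 = 145 + 189 + 177 + 268 = 779
P = 833 / 779 × 100 = 106.9320
Fisher = √(L × P) = √(107.8759 × 106.9320) = 107.4029

107.40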